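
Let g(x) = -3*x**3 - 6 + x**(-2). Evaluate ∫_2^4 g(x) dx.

By the power rule, an antiderivative is F(x) = -3*x**4/4 - 6*x - 1/x.
Then F(4) - F(2) = (-865/4) - (-49/2) = -767/4.

-767/4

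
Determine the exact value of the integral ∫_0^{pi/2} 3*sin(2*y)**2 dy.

3*pi/4

Use the identity sin^2(2*y) = (1 - cos(4*y))/2.
An antiderivative is F(y) = 3*y/2 - 3*sin(4*y)/8.
Then F(pi/2) - F(0) = (3*pi/4) - (0) = 3*pi/4.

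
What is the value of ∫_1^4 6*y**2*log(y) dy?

Integrate by parts once (u = ln y, dv = 6*y**2 dy).
An antiderivative is F(y) = 2*y**3*(3*log(y) - 1)/3.
Then F(4) - F(1) = (-128/3 + 256*log(2)) - (-2/3) = -42 + 256*log(2).

-42 + 256*log(2)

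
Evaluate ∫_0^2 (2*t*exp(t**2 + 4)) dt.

-exp(4) + exp(8)

Let u = t**2 + 4, so du = 2*t dt. When t = 0, u = 4; when t = 2, u = 8.
The integral becomes ∫ exp(u) du from 4 to 8, with antiderivative exp(u).
Back in t: F(t) = exp(t**2 + 4).
Then F(2) - F(0) = (exp(8)) - (exp(4)) = -exp(4) + exp(8).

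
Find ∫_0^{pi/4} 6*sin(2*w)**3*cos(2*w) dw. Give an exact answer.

3/4

Let u = sin(2*w), so du = 2*cos(2*w) dw. When w = 0, u = 0; when w = pi/4, u = 1.
The integral becomes 3·∫ u**3 du from 0 to 1, with antiderivative 3*u**4/4.
Back in w: F(w) = 3*sin(2*w)**4/4.
Then F(pi/4) - F(0) = (3/4) - (0) = 3/4.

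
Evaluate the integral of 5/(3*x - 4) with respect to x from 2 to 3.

An antiderivative is F(x) = 5*log(3*x - 4)/3.
Then F(3) - F(2) = (5*log(5)/3) - (5*log(2)/3) = -5*log(2)/3 + 5*log(5)/3.

-5*log(2)/3 + 5*log(5)/3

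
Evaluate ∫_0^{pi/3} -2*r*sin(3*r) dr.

-2*pi/9

Integrate by parts once (u = r, dv = -2*sin(3*r) dr).
An antiderivative is F(r) = 2*r*cos(3*r)/3 - 2*sin(3*r)/9.
Then F(pi/3) - F(0) = (-2*pi/9) - (0) = -2*pi/9.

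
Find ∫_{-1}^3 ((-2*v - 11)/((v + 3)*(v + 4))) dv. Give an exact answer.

Factor the denominator: v**2 + 7*v + 12 = (v + 4)(v + 3).
Partial fractions: (-2*v - 11)/((v + 3)*(v + 4)) = 3/(v + 4) - 5/(v + 3).
An antiderivative is F(v) = -5*log(v + 3) + 3*log(v + 4).
Then F(3) - F(-1) = (-5*log(3) - 5*log(2) + 3*log(7)) - (log(27/32)) = -8*log(3) + 3*log(7).

-8*log(3) + 3*log(7)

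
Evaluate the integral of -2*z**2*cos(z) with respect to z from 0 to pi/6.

-sqrt(3)*pi/3 - pi**2/36 + 2

Integrate by parts twice (u = z^2, dv = -2*cos(z) dz).
An antiderivative is F(z) = -2*z**2*sin(z) - 4*z*cos(z) + 4*sin(z).
Then F(pi/6) - F(0) = (-sqrt(3)*pi/3 - pi**2/36 + 2) - (0) = -sqrt(3)*pi/3 - pi**2/36 + 2.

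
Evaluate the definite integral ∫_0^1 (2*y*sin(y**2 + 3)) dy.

cos(3) - cos(4)

Let u = y**2 + 3, so du = 2*y dy. When y = 0, u = 3; when y = 1, u = 4.
The integral becomes ∫ sin(u) du from 3 to 4, with antiderivative -cos(u).
Back in y: F(y) = -cos(y**2 + 3).
Then F(1) - F(0) = (-cos(4)) - (-cos(3)) = cos(3) - cos(4).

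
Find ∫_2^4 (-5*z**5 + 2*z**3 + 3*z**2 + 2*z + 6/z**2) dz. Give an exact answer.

-6341/2

By the power rule, an antiderivative is F(z) = -5*z**6/6 + z**4/2 + z**3 + z**2 - 6/z.
Then F(4) - F(2) = (-19241/6) - (-109/3) = -6341/2.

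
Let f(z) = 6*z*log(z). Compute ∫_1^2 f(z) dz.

-9/2 + 12*log(2)

Integrate by parts once (u = ln z, dv = 6*z dz).
An antiderivative is F(z) = 3*z**2*(2*log(z) - 1)/2.
Then F(2) - F(1) = (-6 + 12*log(2)) - (-3/2) = -9/2 + 12*log(2).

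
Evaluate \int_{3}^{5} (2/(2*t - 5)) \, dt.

An antiderivative is F(t) = log(2*t - 5).
Then F(5) - F(3) = (log(5)) - (0) = log(5).

log(5)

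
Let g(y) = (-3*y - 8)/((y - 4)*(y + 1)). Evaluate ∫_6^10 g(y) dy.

-4*log(3) - log(7) + log(11)

Factor the denominator: y**2 - 3*y - 4 = (y + 1)(y - 4).
Partial fractions: (-3*y - 8)/((y - 4)*(y + 1)) = 1/(y + 1) - 4/(y - 4).
An antiderivative is F(y) = -4*log(y - 4) + log(y + 1).
Then F(10) - F(6) = (-4*log(3) - 4*log(2) + log(11)) - (log(7/16)) = -4*log(3) - log(7) + log(11).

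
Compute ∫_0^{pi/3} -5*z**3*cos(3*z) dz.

Integrate by parts 3 times (u = z^3, dv = -5*cos(3*z) dz).
An antiderivative is F(z) = -5*z**3*sin(3*z)/3 - 5*z**2*cos(3*z)/3 + 10*z*sin(3*z)/9 + 10*cos(3*z)/27.
Then F(pi/3) - F(0) = (-10/27 + 5*pi**2/27) - (10/27) = -20/27 + 5*pi**2/27.

-20/27 + 5*pi**2/27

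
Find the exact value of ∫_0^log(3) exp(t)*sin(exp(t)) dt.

Let u = exp(t), so du = exp(t) dt. When t = 0, u = 1; when t = log(3), u = 3.
The integral becomes ∫ sin(u) du from 1 to 3, with antiderivative -cos(u).
Back in t: F(t) = -cos(exp(t)).
Then F(log(3)) - F(0) = (-cos(3)) - (-cos(1)) = cos(1) - cos(3).

cos(1) - cos(3)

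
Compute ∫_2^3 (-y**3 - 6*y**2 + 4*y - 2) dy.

-185/4

By the power rule, an antiderivative is F(y) = -y**4/4 - 2*y**3 + 2*y**2 - 2*y.
Then F(3) - F(2) = (-249/4) - (-16) = -185/4.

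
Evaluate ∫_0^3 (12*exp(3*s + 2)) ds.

-4*(1 - exp(9))*exp(2)

Let u = 3*s + 2, so du = 3 ds. When s = 0, u = 2; when s = 3, u = 11.
The integral becomes 4·∫ exp(u) du from 2 to 11, with antiderivative 4*exp(u).
Back in s: F(s) = 4*exp(3*s + 2).
Then F(3) - F(0) = (4*exp(11)) - (4*exp(2)) = -4*(1 - exp(9))*exp(2).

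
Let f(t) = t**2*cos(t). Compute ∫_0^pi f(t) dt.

-2*pi

Integrate by parts twice (u = t^2, dv = cos(t) dt).
An antiderivative is F(t) = t**2*sin(t) + 2*t*cos(t) - 2*sin(t).
Then F(pi) - F(0) = (-2*pi) - (0) = -2*pi.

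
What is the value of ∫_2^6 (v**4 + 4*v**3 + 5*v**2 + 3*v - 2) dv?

48232/15

By the power rule, an antiderivative is F(v) = v**5/5 + v**4 + 5*v**3/3 + 3*v**2/2 - 2*v.
Then F(6) - F(2) = (16266/5) - (566/15) = 48232/15.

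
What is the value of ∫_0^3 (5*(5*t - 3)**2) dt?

Let u = 5*t - 3, so du = 5 dt. When t = 0, u = -3; when t = 3, u = 12.
The integral becomes ∫ u**2 du from -3 to 12, with antiderivative u**3/3.
Back in t: F(t) = (5*t - 3)**3/3.
Then F(3) - F(0) = (576) - (-9) = 585.

585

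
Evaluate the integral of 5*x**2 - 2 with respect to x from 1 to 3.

By the power rule, an antiderivative is F(x) = 5*x**3/3 - 2*x.
Then F(3) - F(1) = (39) - (-1/3) = 118/3.

118/3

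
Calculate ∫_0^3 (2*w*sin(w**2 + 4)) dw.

-cos(13) + cos(4)

Let u = w**2 + 4, so du = 2*w dw. When w = 0, u = 4; when w = 3, u = 13.
The integral becomes ∫ sin(u) du from 4 to 13, with antiderivative -cos(u).
Back in w: F(w) = -cos(w**2 + 4).
Then F(3) - F(0) = (-cos(13)) - (-cos(4)) = -cos(13) + cos(4).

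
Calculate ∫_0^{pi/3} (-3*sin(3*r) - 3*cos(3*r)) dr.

An antiderivative is F(r) = -sin(3*r) + cos(3*r).
Then F(pi/3) - F(0) = (-1) - (1) = -2.

-2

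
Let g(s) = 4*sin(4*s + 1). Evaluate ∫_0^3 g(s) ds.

-cos(13) + cos(1)

Let u = 4*s + 1, so du = 4 ds. When s = 0, u = 1; when s = 3, u = 13.
The integral becomes ∫ sin(u) du from 1 to 13, with antiderivative -cos(u).
Back in s: F(s) = -cos(4*s + 1).
Then F(3) - F(0) = (-cos(13)) - (-cos(1)) = -cos(13) + cos(1).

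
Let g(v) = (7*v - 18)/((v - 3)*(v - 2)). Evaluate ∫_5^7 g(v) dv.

Factor the denominator: v**2 - 5*v + 6 = (v - 2)(v - 3).
Partial fractions: (7*v - 18)/((v - 3)*(v - 2)) = 4/(v - 2) + 3/(v - 3).
An antiderivative is F(v) = 3*log(v - 3) + 4*log(v - 2).
Then F(7) - F(5) = (6*log(2) + 4*log(5)) - (3*log(2) + 4*log(3)) = -4*log(3) + 3*log(2) + 4*log(5).

-4*log(3) + 3*log(2) + 4*log(5)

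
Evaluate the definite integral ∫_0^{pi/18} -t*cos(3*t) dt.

-sqrt(3)/18 - pi/108 + 1/9

Integrate by parts once (u = t, dv = -cos(3*t) dt).
An antiderivative is F(t) = -t*sin(3*t)/3 - cos(3*t)/9.
Then F(pi/18) - F(0) = (-sqrt(3)/18 - pi/108) - (-1/9) = -sqrt(3)/18 - pi/108 + 1/9.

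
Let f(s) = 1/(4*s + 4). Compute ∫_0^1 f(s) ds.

log(2)/4

An antiderivative is F(s) = log(4*s + 4)/4.
Then F(1) - F(0) = (3*log(2)/4) - (log(2)/2) = log(2)/4.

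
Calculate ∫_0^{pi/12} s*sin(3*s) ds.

sqrt(2)*(4 - pi)/72

Integrate by parts once (u = s, dv = sin(3*s) ds).
An antiderivative is F(s) = -s*cos(3*s)/3 + sin(3*s)/9.
Then F(pi/12) - F(0) = (sqrt(2)*(4 - pi)/72) - (0) = sqrt(2)*(4 - pi)/72.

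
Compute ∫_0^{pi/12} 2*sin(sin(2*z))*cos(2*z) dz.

1 - cos(1/2)

Let u = sin(2*z), so du = 2*cos(2*z) dz. When z = 0, u = 0; when z = pi/12, u = 1/2.
The integral becomes ∫ sin(u) du from 0 to 1/2, with antiderivative -cos(u).
Back in z: F(z) = -cos(sin(2*z)).
Then F(pi/12) - F(0) = (-cos(1/2)) - (-1) = 1 - cos(1/2).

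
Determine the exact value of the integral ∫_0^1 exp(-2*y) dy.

-(1 - exp(2))*exp(-2)/2

An antiderivative is F(y) = -exp(-2*y)/2.
Then F(1) - F(0) = (-exp(-2)/2) - (-1/2) = -(1 - exp(2))*exp(-2)/2.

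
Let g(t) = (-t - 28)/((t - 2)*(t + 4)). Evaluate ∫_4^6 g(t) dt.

Factor the denominator: t**2 + 2*t - 8 = (t + 4)(t - 2).
Partial fractions: (-t - 28)/((t - 2)*(t + 4)) = 4/(t + 4) - 5/(t - 2).
An antiderivative is F(t) = -5*log(t - 2) + 4*log(t + 4).
Then F(6) - F(4) = (-6*log(2) + 4*log(5)) - (7*log(2)) = -13*log(2) + 4*log(5).

-13*log(2) + 4*log(5)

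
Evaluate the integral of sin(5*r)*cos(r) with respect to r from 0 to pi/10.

7/32 - sqrt(5)/96

Use the identity sin(5*r)cos(r) = [sin(6*r) + sin(4*r)]/2.
An antiderivative is F(r) = -cos(4*r)/8 - cos(6*r)/12.
Then F(pi/10) - F(0) = (1/96 - sqrt(5)/96) - (-5/24) = 7/32 - sqrt(5)/96.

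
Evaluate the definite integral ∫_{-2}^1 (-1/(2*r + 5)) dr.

-log(7)/2

An antiderivative is F(r) = -log(2*r + 5)/2.
Then F(1) - F(-2) = (-log(7)/2) - (0) = -log(7)/2.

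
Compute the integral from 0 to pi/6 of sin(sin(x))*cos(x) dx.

Let u = sin(x), so du = cos(x) dx. When x = 0, u = 0; when x = pi/6, u = 1/2.
The integral becomes ∫ sin(u) du from 0 to 1/2, with antiderivative -cos(u).
Back in x: F(x) = -cos(sin(x)).
Then F(pi/6) - F(0) = (-cos(1/2)) - (-1) = 1 - cos(1/2).

1 - cos(1/2)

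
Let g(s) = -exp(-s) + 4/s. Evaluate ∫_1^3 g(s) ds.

-exp(-1) + exp(-3) + 4*log(3)

An antiderivative is F(s) = 4*log(s) + exp(-s).
Then F(3) - F(1) = (exp(-3) + 4*log(3)) - (exp(-1)) = -exp(-1) + exp(-3) + 4*log(3).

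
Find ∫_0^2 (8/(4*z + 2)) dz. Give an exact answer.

Let u = 4*z + 2, so du = 4 dz. When z = 0, u = 2; when z = 2, u = 10.
The integral becomes 2·∫ 1/u du from 2 to 10, with antiderivative 2*log(u).
Back in z: F(z) = 2*log(4*z + 2).
Then F(2) - F(0) = (log(100)) - (log(4)) = log(25).

log(25)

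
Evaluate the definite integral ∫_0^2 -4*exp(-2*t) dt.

-2 + 2*exp(-4)

An antiderivative is F(t) = 2*exp(-2*t).
Then F(2) - F(0) = (2*exp(-4)) - (2) = -2 + 2*exp(-4).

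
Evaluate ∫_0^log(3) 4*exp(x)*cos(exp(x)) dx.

Let u = exp(x), so du = exp(x) dx. When x = 0, u = 1; when x = log(3), u = 3.
The integral becomes 4·∫ cos(u) du from 1 to 3, with antiderivative 4*sin(u).
Back in x: F(x) = 4*sin(exp(x)).
Then F(log(3)) - F(0) = (4*sin(3)) - (4*sin(1)) = -4*sin(1) + 4*sin(3).

-4*sin(1) + 4*sin(3)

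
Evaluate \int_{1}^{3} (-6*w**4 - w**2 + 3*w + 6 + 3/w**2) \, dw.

-4096/15

By the power rule, an antiderivative is F(w) = -6*w**5/5 - w**3/3 + 3*w**2/2 + 6*w - 3/w.
Then F(3) - F(1) = (-2701/10) - (89/30) = -4096/15.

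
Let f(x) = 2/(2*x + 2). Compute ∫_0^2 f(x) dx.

An antiderivative is F(x) = log(2*x + 2).
Then F(2) - F(0) = (log(6)) - (log(2)) = log(3).

log(3)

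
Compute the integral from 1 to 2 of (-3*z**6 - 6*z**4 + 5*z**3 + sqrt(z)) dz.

By the power rule, an antiderivative is F(z) = -3*z**7/7 - 6*z**5/5 + 5*z**4/4 + 2*z**(3/2)/3.
Then F(2) - F(1) = (-2564/35 + 4*sqrt(2)/3) - (121/420) = -30889/420 + 4*sqrt(2)/3.

-30889/420 + 4*sqrt(2)/3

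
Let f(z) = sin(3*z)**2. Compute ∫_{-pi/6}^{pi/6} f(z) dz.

Use the identity sin^2(3*z) = (1 - cos(6*z))/2.
An antiderivative is F(z) = z/2 - sin(6*z)/12.
Then F(pi/6) - F(-pi/6) = (pi/12) - (-pi/12) = pi/6.

pi/6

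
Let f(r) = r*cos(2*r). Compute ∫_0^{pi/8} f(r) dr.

-1/4 + sqrt(2)*pi/32 + sqrt(2)/8

Integrate by parts once (u = r, dv = cos(2*r) dr).
An antiderivative is F(r) = r*sin(2*r)/2 + cos(2*r)/4.
Then F(pi/8) - F(0) = (sqrt(2)*(pi + 4)/32) - (1/4) = -1/4 + sqrt(2)*pi/32 + sqrt(2)/8.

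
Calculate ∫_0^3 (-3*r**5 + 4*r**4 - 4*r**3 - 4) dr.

-2631/10

By the power rule, an antiderivative is F(r) = -r**6/2 + 4*r**5/5 - r**4 - 4*r.
Then F(3) - F(0) = (-2631/10) - (0) = -2631/10.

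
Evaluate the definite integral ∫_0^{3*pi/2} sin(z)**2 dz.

3*pi/4

Use the identity sin^2(z) = (1 - cos(2*z))/2.
An antiderivative is F(z) = z/2 - sin(2*z)/4.
Then F(3*pi/2) - F(0) = (3*pi/4) - (0) = 3*pi/4.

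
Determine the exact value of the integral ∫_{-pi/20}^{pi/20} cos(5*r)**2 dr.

1/10 + pi/20

Use the identity cos^2(5*r) = (1 + cos(10*r))/2.
An antiderivative is F(r) = r/2 + sin(10*r)/20.
Then F(pi/20) - F(-pi/20) = (1/20 + pi/40) - (-pi/40 - 1/20) = 1/10 + pi/20.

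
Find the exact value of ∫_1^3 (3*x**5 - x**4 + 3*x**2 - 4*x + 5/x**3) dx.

By the power rule, an antiderivative is F(x) = x**6/2 - x**5/5 + x**3 - 2*x**2 - 5/(2*x**2).
Then F(3) - F(1) = (14608/45) - (-16/5) = 14752/45.

14752/45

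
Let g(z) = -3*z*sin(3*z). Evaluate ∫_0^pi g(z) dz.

Integrate by parts once (u = z, dv = -3*sin(3*z) dz).
An antiderivative is F(z) = z*cos(3*z) - sin(3*z)/3.
Then F(pi) - F(0) = (-pi) - (0) = -pi.

-pi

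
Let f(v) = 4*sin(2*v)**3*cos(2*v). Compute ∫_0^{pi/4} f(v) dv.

1/2

Let u = sin(2*v), so du = 2*cos(2*v) dv. When v = 0, u = 0; when v = pi/4, u = 1.
The integral becomes 2·∫ u**3 du from 0 to 1, with antiderivative u**4/2.
Back in v: F(v) = sin(2*v)**4/2.
Then F(pi/4) - F(0) = (1/2) - (0) = 1/2.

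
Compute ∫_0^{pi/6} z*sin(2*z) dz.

Integrate by parts once (u = z, dv = sin(2*z) dz).
An antiderivative is F(z) = -z*cos(2*z)/2 + sin(2*z)/4.
Then F(pi/6) - F(0) = (-pi/24 + sqrt(3)/8) - (0) = -pi/24 + sqrt(3)/8.

-pi/24 + sqrt(3)/8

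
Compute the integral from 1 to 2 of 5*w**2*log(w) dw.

-35/9 + 40*log(2)/3

Integrate by parts once (u = ln w, dv = 5*w**2 dw).
An antiderivative is F(w) = 5*w**3*(3*log(w) - 1)/9.
Then F(2) - F(1) = (-40/9 + 40*log(2)/3) - (-5/9) = -35/9 + 40*log(2)/3.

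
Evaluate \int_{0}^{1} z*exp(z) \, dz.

Integrate by parts once (u = z, dv = exp(z) dz).
An antiderivative is F(z) = (z - 1)*exp(z).
Then F(1) - F(0) = (0) - (-1) = 1.

1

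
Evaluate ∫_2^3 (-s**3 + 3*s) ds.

By the power rule, an antiderivative is F(s) = -s**4/4 + 3*s**2/2.
Then F(3) - F(2) = (-27/4) - (2) = -35/4.

-35/4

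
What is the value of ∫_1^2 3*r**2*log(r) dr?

-7/3 + 8*log(2)

Integrate by parts once (u = ln r, dv = 3*r**2 dr).
An antiderivative is F(r) = r**3*(3*log(r) - 1)/3.
Then F(2) - F(1) = (-8/3 + 8*log(2)) - (-1/3) = -7/3 + 8*log(2).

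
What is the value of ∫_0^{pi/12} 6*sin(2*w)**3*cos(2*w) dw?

Let u = sin(2*w), so du = 2*cos(2*w) dw. When w = 0, u = 0; when w = pi/12, u = 1/2.
The integral becomes 3·∫ u**3 du from 0 to 1/2, with antiderivative 3*u**4/4.
Back in w: F(w) = 3*sin(2*w)**4/4.
Then F(pi/12) - F(0) = (3/64) - (0) = 3/64.

3/64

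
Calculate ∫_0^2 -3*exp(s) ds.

An antiderivative is F(s) = -3*exp(s).
Then F(2) - F(0) = (-3*exp(2)) - (-3) = 3 - 3*exp(2).

3 - 3*exp(2)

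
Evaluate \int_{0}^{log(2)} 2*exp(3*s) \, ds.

14/3

Let u = exp(s), so du = exp(s) ds. When s = 0, u = 1; when s = log(2), u = 2.
The integral becomes 2·∫ u**2 du from 1 to 2, with antiderivative 2*u**3/3.
Back in s: F(s) = 2*exp(3*s)/3.
Then F(log(2)) - F(0) = (16/3) - (2/3) = 14/3.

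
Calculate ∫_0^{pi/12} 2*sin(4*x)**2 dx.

Use the identity sin^2(4*x) = (1 - cos(8*x))/2.
An antiderivative is F(x) = x - sin(8*x)/8.
Then F(pi/12) - F(0) = (-sqrt(3)/16 + pi/12) - (0) = -sqrt(3)/16 + pi/12.

-sqrt(3)/16 + pi/12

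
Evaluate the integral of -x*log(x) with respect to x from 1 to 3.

Integrate by parts once (u = ln x, dv = -x dx).
An antiderivative is F(x) = -x**2*(2*log(x) - 1)/4.
Then F(3) - F(1) = (9/4 - 9*log(3)/2) - (1/4) = 2 - 9*log(3)/2.

2 - 9*log(3)/2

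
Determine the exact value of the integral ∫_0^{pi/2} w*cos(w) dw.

-1 + pi/2

Integrate by parts once (u = w, dv = cos(w) dw).
An antiderivative is F(w) = w*sin(w) + cos(w).
Then F(pi/2) - F(0) = (pi/2) - (1) = -1 + pi/2.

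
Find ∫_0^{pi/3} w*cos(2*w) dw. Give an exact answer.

-3/8 + sqrt(3)*pi/12

Integrate by parts once (u = w, dv = cos(2*w) dw).
An antiderivative is F(w) = w*sin(2*w)/2 + cos(2*w)/4.
Then F(pi/3) - F(0) = (-1/8 + sqrt(3)*pi/12) - (1/4) = -3/8 + sqrt(3)*pi/12.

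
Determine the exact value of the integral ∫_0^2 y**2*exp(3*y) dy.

Integrate by parts twice (u = y^2, dv = exp(3*y) dy).
An antiderivative is F(y) = (9*y**2 - 6*y + 2)*exp(3*y)/27.
Then F(2) - F(0) = (26*exp(6)/27) - (2/27) = -2/27 + 26*exp(6)/27.

-2/27 + 26*exp(6)/27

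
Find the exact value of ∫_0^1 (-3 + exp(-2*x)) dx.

-5/2 - exp(-2)/2

An antiderivative is F(x) = -3*x - exp(-2*x)/2.
Then F(1) - F(0) = (-3 - exp(-2)/2) - (-1/2) = -5/2 - exp(-2)/2.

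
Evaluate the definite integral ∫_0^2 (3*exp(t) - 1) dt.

An antiderivative is F(t) = -t + 3*exp(t).
Then F(2) - F(0) = (-2 + 3*exp(2)) - (3) = -5 + 3*exp(2).

-5 + 3*exp(2)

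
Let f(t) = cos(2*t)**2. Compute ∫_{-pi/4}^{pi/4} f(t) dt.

pi/4

Use the identity cos^2(2*t) = (1 + cos(4*t))/2.
An antiderivative is F(t) = t/2 + sin(4*t)/8.
Then F(pi/4) - F(-pi/4) = (pi/8) - (-pi/8) = pi/4.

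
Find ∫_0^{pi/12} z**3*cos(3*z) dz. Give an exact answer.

Integrate by parts 3 times (u = z^3, dv = cos(3*z) dz).
An antiderivative is F(z) = z**3*sin(3*z)/3 + z**2*cos(3*z)/3 - 2*z*sin(3*z)/9 - 2*cos(3*z)/27.
Then F(pi/12) - F(0) = (sqrt(2)*(-384 - 96*pi + pi**3 + 12*pi**2)/10368) - (-2/27) = -sqrt(2)/27 - sqrt(2)*pi/108 + sqrt(2)*pi**3/10368 + sqrt(2)*pi**2/864 + 2/27.

-sqrt(2)/27 - sqrt(2)*pi/108 + sqrt(2)*pi**3/10368 + sqrt(2)*pi**2/864 + 2/27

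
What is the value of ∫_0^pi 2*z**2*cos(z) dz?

Integrate by parts twice (u = z^2, dv = 2*cos(z) dz).
An antiderivative is F(z) = 2*z**2*sin(z) + 4*z*cos(z) - 4*sin(z).
Then F(pi) - F(0) = (-4*pi) - (0) = -4*pi.

-4*pi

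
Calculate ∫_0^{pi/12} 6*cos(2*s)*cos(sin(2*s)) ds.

3*sin(1/2)

Let u = sin(2*s), so du = 2*cos(2*s) ds. When s = 0, u = 0; when s = pi/12, u = 1/2.
The integral becomes 3·∫ cos(u) du from 0 to 1/2, with antiderivative 3*sin(u).
Back in s: F(s) = 3*sin(sin(2*s)).
Then F(pi/12) - F(0) = (3*sin(1/2)) - (0) = 3*sin(1/2).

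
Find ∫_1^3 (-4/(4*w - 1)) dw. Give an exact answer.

log(3/11)

An antiderivative is F(w) = -log(4*w - 1).
Then F(3) - F(1) = (-log(11)) - (-log(3)) = log(3/11).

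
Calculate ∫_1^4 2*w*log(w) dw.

-15/2 + 32*log(2)

Integrate by parts once (u = ln w, dv = 2*w dw).
An antiderivative is F(w) = w**2*(2*log(w) - 1)/2.
Then F(4) - F(1) = (-8 + 32*log(2)) - (-1/2) = -15/2 + 32*log(2).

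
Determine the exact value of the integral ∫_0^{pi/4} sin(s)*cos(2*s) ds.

-1/3 + sqrt(2)/3

Use the identity sin(s)cos(2*s) = [sin(3*s) + sin(-s)]/2.
An antiderivative is F(s) = cos(s)/2 - cos(3*s)/6.
Then F(pi/4) - F(0) = (sqrt(2)/3) - (1/3) = -1/3 + sqrt(2)/3.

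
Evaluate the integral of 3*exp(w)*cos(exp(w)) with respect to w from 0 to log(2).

Let u = exp(w), so du = exp(w) dw. When w = 0, u = 1; when w = log(2), u = 2.
The integral becomes 3·∫ cos(u) du from 1 to 2, with antiderivative 3*sin(u).
Back in w: F(w) = 3*sin(exp(w)).
Then F(log(2)) - F(0) = (3*sin(2)) - (3*sin(1)) = -3*sin(1) + 3*sin(2).

-3*sin(1) + 3*sin(2)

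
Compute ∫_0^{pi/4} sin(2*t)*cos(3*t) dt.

-2/5 + 3*sqrt(2)/10

Use the identity sin(2*t)cos(3*t) = [sin(5*t) + sin(-t)]/2.
An antiderivative is F(t) = cos(t)/2 - cos(5*t)/10.
Then F(pi/4) - F(0) = (3*sqrt(2)/10) - (2/5) = -2/5 + 3*sqrt(2)/10.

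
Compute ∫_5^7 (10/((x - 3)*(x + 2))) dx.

-4*log(3) + 2*log(2) + 2*log(7)

Factor the denominator: x**2 - x - 6 = (x + 2)(x - 3).
Partial fractions: 10/((x - 3)*(x + 2)) = -2/(x + 2) + 2/(x - 3).
An antiderivative is F(x) = 2*log(x - 3) - 2*log(x + 2).
Then F(7) - F(5) = (log(16/81)) - (log(4/49)) = -4*log(3) + 2*log(2) + 2*log(7).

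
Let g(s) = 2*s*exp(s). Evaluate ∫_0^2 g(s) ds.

Integrate by parts once (u = s, dv = 2*exp(s) ds).
An antiderivative is F(s) = (2*s - 2)*exp(s).
Then F(2) - F(0) = (2*exp(2)) - (-2) = 2 + 2*exp(2).

2 + 2*exp(2)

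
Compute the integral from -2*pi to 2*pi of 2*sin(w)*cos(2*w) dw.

Use the identity sin(w)cos(2*w) = [sin(3*w) + sin(-w)]/2.
An antiderivative is F(w) = cos(w) - cos(3*w)/3.
Then F(2*pi) - F(-2*pi) = (2/3) - (2/3) = 0.

0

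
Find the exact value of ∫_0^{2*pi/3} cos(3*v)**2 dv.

Use the identity cos^2(3*v) = (1 + cos(6*v))/2.
An antiderivative is F(v) = v/2 + sin(6*v)/12.
Then F(2*pi/3) - F(0) = (pi/3) - (0) = pi/3.

pi/3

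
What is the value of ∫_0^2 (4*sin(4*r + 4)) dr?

-cos(12) + cos(4)

Let u = 4*r + 4, so du = 4 dr. When r = 0, u = 4; when r = 2, u = 12.
The integral becomes ∫ sin(u) du from 4 to 12, with antiderivative -cos(u).
Back in r: F(r) = -cos(4*r + 4).
Then F(2) - F(0) = (-cos(12)) - (-cos(4)) = -cos(12) + cos(4).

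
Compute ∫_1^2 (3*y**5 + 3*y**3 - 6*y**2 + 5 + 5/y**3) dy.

285/8

By the power rule, an antiderivative is F(y) = y**6/2 + 3*y**4/4 - 2*y**3 + 5*y - 5/(2*y**2).
Then F(2) - F(1) = (299/8) - (7/4) = 285/8.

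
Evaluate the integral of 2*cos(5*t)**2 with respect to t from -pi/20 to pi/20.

1/5 + pi/10

Use the identity cos^2(5*t) = (1 + cos(10*t))/2.
An antiderivative is F(t) = t + sin(10*t)/10.
Then F(pi/20) - F(-pi/20) = (1/10 + pi/20) - (-pi/20 - 1/10) = 1/5 + pi/10.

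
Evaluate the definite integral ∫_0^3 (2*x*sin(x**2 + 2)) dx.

Let u = x**2 + 2, so du = 2*x dx. When x = 0, u = 2; when x = 3, u = 11.
The integral becomes ∫ sin(u) du from 2 to 11, with antiderivative -cos(u).
Back in x: F(x) = -cos(x**2 + 2).
Then F(3) - F(0) = (-cos(11)) - (-cos(2)) = cos(2) - cos(11).

cos(2) - cos(11)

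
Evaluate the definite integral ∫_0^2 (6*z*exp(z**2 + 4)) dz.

Let u = z**2 + 4, so du = 2*z dz. When z = 0, u = 4; when z = 2, u = 8.
The integral becomes 3·∫ exp(u) du from 4 to 8, with antiderivative 3*exp(u).
Back in z: F(z) = 3*exp(z**2 + 4).
Then F(2) - F(0) = (3*exp(8)) - (3*exp(4)) = -3*(1 - exp(4))*exp(4).

-3*(1 - exp(4))*exp(4)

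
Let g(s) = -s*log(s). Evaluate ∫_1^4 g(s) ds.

Integrate by parts once (u = ln s, dv = -s ds).
An antiderivative is F(s) = -s**2*(2*log(s) - 1)/4.
Then F(4) - F(1) = (4 - 16*log(2)) - (1/4) = 15/4 - 16*log(2).

15/4 - 16*log(2)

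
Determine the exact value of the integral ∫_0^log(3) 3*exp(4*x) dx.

Let u = exp(x), so du = exp(x) dx. When x = 0, u = 1; when x = log(3), u = 3.
The integral becomes 3·∫ u**3 du from 1 to 3, with antiderivative 3*u**4/4.
Back in x: F(x) = 3*exp(4*x)/4.
Then F(log(3)) - F(0) = (243/4) - (3/4) = 60.

60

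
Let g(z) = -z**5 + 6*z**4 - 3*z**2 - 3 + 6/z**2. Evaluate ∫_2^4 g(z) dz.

4579/10

By the power rule, an antiderivative is F(z) = -z**6/6 + 6*z**5/5 - z**3 - 3*z - 6/z.
Then F(4) - F(2) = (14059/30) - (161/15) = 4579/10.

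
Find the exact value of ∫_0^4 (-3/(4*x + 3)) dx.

An antiderivative is F(x) = -3*log(4*x + 3)/4.
Then F(4) - F(0) = (-3*log(19)/4) - (-3*log(3)/4) = -3*log(19)/4 + 3*log(3)/4.

-3*log(19)/4 + 3*log(3)/4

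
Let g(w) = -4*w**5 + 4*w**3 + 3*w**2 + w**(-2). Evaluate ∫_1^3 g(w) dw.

-1136/3

By the power rule, an antiderivative is F(w) = -2*w**6/3 + w**4 + w**3 - 1/w.
Then F(3) - F(1) = (-1135/3) - (1/3) = -1136/3.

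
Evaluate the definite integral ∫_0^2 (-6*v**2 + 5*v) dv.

By the power rule, an antiderivative is F(v) = -2*v**3 + 5*v**2/2.
Then F(2) - F(0) = (-6) - (0) = -6.

-6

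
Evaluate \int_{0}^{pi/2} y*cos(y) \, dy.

-1 + pi/2

Integrate by parts once (u = y, dv = cos(y) dy).
An antiderivative is F(y) = y*sin(y) + cos(y).
Then F(pi/2) - F(0) = (pi/2) - (1) = -1 + pi/2.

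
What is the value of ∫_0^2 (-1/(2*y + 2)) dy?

-log(6)/2 + log(2)/2

An antiderivative is F(y) = -log(2*y + 2)/2.
Then F(2) - F(0) = (-log(6)/2) - (-log(2)/2) = -log(6)/2 + log(2)/2.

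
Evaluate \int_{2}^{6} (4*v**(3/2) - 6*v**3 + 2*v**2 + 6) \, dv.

By the power rule, an antiderivative is F(v) = 8*v**(5/2)/5 - 3*v**4/2 + 2*v**3/3 + 6*v.
Then F(6) - F(2) = (-1764 + 288*sqrt(6)/5) - (-20/3 + 32*sqrt(2)/5) = -5272/3 - 32*sqrt(2)/5 + 288*sqrt(6)/5.

-5272/3 - 32*sqrt(2)/5 + 288*sqrt(6)/5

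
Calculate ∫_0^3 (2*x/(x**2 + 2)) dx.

log(11/2)

Let u = x**2 + 2, so du = 2*x dx. When x = 0, u = 2; when x = 3, u = 11.
The integral becomes ∫ 1/u du from 2 to 11, with antiderivative log(u).
Back in x: F(x) = log(x**2 + 2).
Then F(3) - F(0) = (log(11)) - (log(2)) = log(11/2).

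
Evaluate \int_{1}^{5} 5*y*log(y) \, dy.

-30 + 125*log(5)/2

Integrate by parts once (u = ln y, dv = 5*y dy).
An antiderivative is F(y) = 5*y**2*(2*log(y) - 1)/4.
Then F(5) - F(1) = (-125/4 + 125*log(5)/2) - (-5/4) = -30 + 125*log(5)/2.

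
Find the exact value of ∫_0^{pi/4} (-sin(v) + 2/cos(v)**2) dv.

sqrt(2)/2 + 1

An antiderivative is F(v) = cos(v) + 2*tan(v).
Then F(pi/4) - F(0) = (sqrt(2)/2 + 2) - (1) = sqrt(2)/2 + 1.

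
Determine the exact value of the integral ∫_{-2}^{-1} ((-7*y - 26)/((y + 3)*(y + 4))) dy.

-log(72)

Factor the denominator: y**2 + 7*y + 12 = (y + 4)(y + 3).
Partial fractions: (-7*y - 26)/((y + 3)*(y + 4)) = -2/(y + 4) - 5/(y + 3).
An antiderivative is F(y) = -5*log(y + 3) - 2*log(y + 4).
Then F(-1) - F(-2) = (-5*log(2) - 2*log(3)) - (-log(4)) = -log(72).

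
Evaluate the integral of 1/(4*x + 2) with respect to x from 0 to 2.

log(5)/4

An antiderivative is F(x) = log(4*x + 2)/4.
Then F(2) - F(0) = (log(10)/4) - (log(2)/4) = log(5)/4.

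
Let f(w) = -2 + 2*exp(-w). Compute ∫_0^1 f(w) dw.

-2*exp(-1)

An antiderivative is F(w) = -2*w - 2*exp(-w).
Then F(1) - F(0) = (-2 - 2*exp(-1)) - (-2) = -2*exp(-1).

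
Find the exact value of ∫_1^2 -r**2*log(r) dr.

7/9 - 8*log(2)/3

Integrate by parts once (u = ln r, dv = -r**2 dr).
An antiderivative is F(r) = -r**3*(3*log(r) - 1)/9.
Then F(2) - F(1) = (8/9 - 8*log(2)/3) - (1/9) = 7/9 - 8*log(2)/3.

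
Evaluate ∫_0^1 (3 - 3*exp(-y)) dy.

3*exp(-1)

An antiderivative is F(y) = 3*y + 3*exp(-y).
Then F(1) - F(0) = (3*exp(-1) + 3) - (3) = 3*exp(-1).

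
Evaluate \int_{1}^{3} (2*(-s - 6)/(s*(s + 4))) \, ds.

Factor the denominator: s**2 + 4*s = (s + 4)s.
Partial fractions: 2*(-s - 6)/(s*(s + 4)) = 1/(s + 4) - 3/s.
An antiderivative is F(s) = -3*log(s) + log(s + 4).
Then F(3) - F(1) = (log(7/27)) - (log(5)) = -3*log(3) - log(5) + log(7).

-3*log(3) - log(5) + log(7)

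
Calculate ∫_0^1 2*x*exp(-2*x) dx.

(-3 + exp(2))*exp(-2)/2

Integrate by parts once (u = x, dv = 2*exp(-2*x) dx).
An antiderivative is F(x) = (-2*x - 1)*exp(-2*x)/2.
Then F(1) - F(0) = (-3*exp(-2)/2) - (-1/2) = (-3 + exp(2))*exp(-2)/2.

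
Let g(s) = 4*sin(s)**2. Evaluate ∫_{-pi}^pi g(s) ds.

4*pi

Use the identity sin^2(s) = (1 - cos(2*s))/2.
An antiderivative is F(s) = 2*s - sin(2*s).
Then F(pi) - F(-pi) = (2*pi) - (-2*pi) = 4*pi.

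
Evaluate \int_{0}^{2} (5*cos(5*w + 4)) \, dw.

-sin(4) + sin(14)

Let u = 5*w + 4, so du = 5 dw. When w = 0, u = 4; when w = 2, u = 14.
The integral becomes ∫ cos(u) du from 4 to 14, with antiderivative sin(u).
Back in w: F(w) = sin(5*w + 4).
Then F(2) - F(0) = (sin(14)) - (sin(4)) = -sin(4) + sin(14).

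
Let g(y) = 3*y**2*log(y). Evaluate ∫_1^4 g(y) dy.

Integrate by parts once (u = ln y, dv = 3*y**2 dy).
An antiderivative is F(y) = y**3*(3*log(y) - 1)/3.
Then F(4) - F(1) = (-64/3 + 128*log(2)) - (-1/3) = -21 + 128*log(2).

-21 + 128*log(2)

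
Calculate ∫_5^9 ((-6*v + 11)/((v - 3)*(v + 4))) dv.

-5*log(13) + 9*log(3)

Factor the denominator: v**2 + v - 12 = (v + 4)(v - 3).
Partial fractions: (-6*v + 11)/((v - 3)*(v + 4)) = -5/(v + 4) - 1/(v - 3).
An antiderivative is F(v) = -log(v - 3) - 5*log(v + 4).
Then F(9) - F(5) = (-5*log(13) - log(3) - log(2)) - (-10*log(3) - log(2)) = -5*log(13) + 9*log(3).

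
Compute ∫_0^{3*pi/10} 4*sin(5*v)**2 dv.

3*pi/5

Use the identity sin^2(5*v) = (1 - cos(10*v))/2.
An antiderivative is F(v) = 2*v - sin(10*v)/5.
Then F(3*pi/10) - F(0) = (3*pi/5) - (0) = 3*pi/5.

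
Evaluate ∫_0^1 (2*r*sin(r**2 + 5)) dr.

Let u = r**2 + 5, so du = 2*r dr. When r = 0, u = 5; when r = 1, u = 6.
The integral becomes ∫ sin(u) du from 5 to 6, with antiderivative -cos(u).
Back in r: F(r) = -cos(r**2 + 5).
Then F(1) - F(0) = (-cos(6)) - (-cos(5)) = -cos(6) + cos(5).

-cos(6) + cos(5)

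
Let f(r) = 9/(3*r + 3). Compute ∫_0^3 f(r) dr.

Let u = 3*r + 3, so du = 3 dr. When r = 0, u = 3; when r = 3, u = 12.
The integral becomes 3·∫ 1/u du from 3 to 12, with antiderivative 3*log(u).
Back in r: F(r) = 3*log(3*r + 3).
Then F(3) - F(0) = (3*log(3) + 6*log(2)) - (log(27)) = log(64).

log(64)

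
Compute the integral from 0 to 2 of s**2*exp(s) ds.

Integrate by parts twice (u = s^2, dv = exp(s) ds).
An antiderivative is F(s) = (s**2 - 2*s + 2)*exp(s).
Then F(2) - F(0) = (2*exp(2)) - (2) = -2 + 2*exp(2).

-2 + 2*exp(2)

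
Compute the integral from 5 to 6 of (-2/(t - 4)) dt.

-log(4)

An antiderivative is F(t) = -2*log(t - 4).
Then F(6) - F(5) = (-log(4)) - (0) = -log(4).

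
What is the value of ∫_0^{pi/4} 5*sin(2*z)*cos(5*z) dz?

-25*sqrt(2)/42 - 10/21

Use the identity sin(2*z)cos(5*z) = [sin(7*z) + sin(-3*z)]/2.
An antiderivative is F(z) = 5*cos(3*z)/6 - 5*cos(7*z)/14.
Then F(pi/4) - F(0) = (-25*sqrt(2)/42) - (10/21) = -25*sqrt(2)/42 - 10/21.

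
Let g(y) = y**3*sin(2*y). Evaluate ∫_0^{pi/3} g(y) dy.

-pi/8 - 3*sqrt(3)/16 + pi**3/108 + sqrt(3)*pi**2/24

Integrate by parts 3 times (u = y^3, dv = sin(2*y) dy).
An antiderivative is F(y) = -y**3*cos(2*y)/2 + 3*y**2*sin(2*y)/4 + 3*y*cos(2*y)/4 - 3*sin(2*y)/8.
Then F(pi/3) - F(0) = (-pi/8 - 3*sqrt(3)/16 + pi**3/108 + sqrt(3)*pi**2/24) - (0) = -pi/8 - 3*sqrt(3)/16 + pi**3/108 + sqrt(3)*pi**2/24.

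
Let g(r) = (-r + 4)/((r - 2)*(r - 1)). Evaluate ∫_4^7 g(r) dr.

Factor the denominator: r**2 - 3*r + 2 = (r - 1)(r - 2).
Partial fractions: (-r + 4)/((r - 2)*(r - 1)) = -3/(r - 1) + 2/(r - 2).
An antiderivative is F(r) = 2*log(r - 2) - 3*log(r - 1).
Then F(7) - F(4) = (-3*log(3) - 3*log(2) + 2*log(5)) - (log(4/27)) = log(25/32).

log(25/32)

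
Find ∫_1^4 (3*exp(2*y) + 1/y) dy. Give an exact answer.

An antiderivative is F(y) = 3*exp(2*y)/2 + log(y).
Then F(4) - F(1) = (log(4) + 3*exp(8)/2) - (3*exp(2)/2) = -3*exp(2)/2 + log(4) + 3*exp(8)/2.

-3*exp(2)/2 + log(4) + 3*exp(8)/2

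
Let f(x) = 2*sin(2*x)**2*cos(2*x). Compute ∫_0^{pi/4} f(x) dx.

Let u = sin(2*x), so du = 2*cos(2*x) dx. When x = 0, u = 0; when x = pi/4, u = 1.
The integral becomes ∫ u**2 du from 0 to 1, with antiderivative u**3/3.
Back in x: F(x) = sin(2*x)**3/3.
Then F(pi/4) - F(0) = (1/3) - (0) = 1/3.

1/3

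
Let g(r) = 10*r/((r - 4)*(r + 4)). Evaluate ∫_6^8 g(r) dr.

-5*log(5) + 5*log(3) + 10*log(2)

Factor the denominator: r**2 - 16 = (r + 4)(r - 4).
Partial fractions: 10*r/((r - 4)*(r + 4)) = 5/(r + 4) + 5/(r - 4).
An antiderivative is F(r) = 5*log(r - 4) + 5*log(r + 4).
Then F(8) - F(6) = (5*log(3) + 20*log(2)) - (10*log(2) + 5*log(5)) = -5*log(5) + 5*log(3) + 10*log(2).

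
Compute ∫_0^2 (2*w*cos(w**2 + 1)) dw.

sin(5) - sin(1)

Let u = w**2 + 1, so du = 2*w dw. When w = 0, u = 1; when w = 2, u = 5.
The integral becomes ∫ cos(u) du from 1 to 5, with antiderivative sin(u).
Back in w: F(w) = sin(w**2 + 1).
Then F(2) - F(0) = (sin(5)) - (sin(1)) = sin(5) - sin(1).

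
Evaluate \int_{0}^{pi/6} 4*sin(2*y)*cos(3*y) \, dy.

-8/5 + 6*sqrt(3)/5

Use the identity sin(2*y)cos(3*y) = [sin(5*y) + sin(-y)]/2.
An antiderivative is F(y) = 2*cos(y) - 2*cos(5*y)/5.
Then F(pi/6) - F(0) = (6*sqrt(3)/5) - (8/5) = -8/5 + 6*sqrt(3)/5.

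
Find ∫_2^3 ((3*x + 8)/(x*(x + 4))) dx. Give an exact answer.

Factor the denominator: x**2 + 4*x = (x + 4)x.
Partial fractions: (3*x + 8)/(x*(x + 4)) = 1/(x + 4) + 2/x.
An antiderivative is F(x) = 2*log(x) + log(x + 4).
Then F(3) - F(2) = (log(63)) - (log(24)) = log(21/8).

log(21/8)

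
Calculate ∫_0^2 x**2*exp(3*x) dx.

-2/27 + 26*exp(6)/27

Integrate by parts twice (u = x^2, dv = exp(3*x) dx).
An antiderivative is F(x) = (9*x**2 - 6*x + 2)*exp(3*x)/27.
Then F(2) - F(0) = (26*exp(6)/27) - (2/27) = -2/27 + 26*exp(6)/27.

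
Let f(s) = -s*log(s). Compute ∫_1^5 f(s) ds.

6 - 25*log(5)/2

Integrate by parts once (u = ln s, dv = -s ds).
An antiderivative is F(s) = -s**2*(2*log(s) - 1)/4.
Then F(5) - F(1) = (25/4 - 25*log(5)/2) - (1/4) = 6 - 25*log(5)/2.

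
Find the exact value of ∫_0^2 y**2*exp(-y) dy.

Integrate by parts twice (u = y^2, dv = exp(-y) dy).
An antiderivative is F(y) = (-y**2 - 2*y - 2)*exp(-y).
Then F(2) - F(0) = (-10*exp(-2)) - (-2) = 2 - 10*exp(-2).

2 - 10*exp(-2)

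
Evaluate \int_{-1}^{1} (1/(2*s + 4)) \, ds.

log(3)/2

An antiderivative is F(s) = log(2*s + 4)/2.
Then F(1) - F(-1) = (log(6)/2) - (log(2)/2) = log(3)/2.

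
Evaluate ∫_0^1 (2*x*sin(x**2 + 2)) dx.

cos(2) - cos(3)

Let u = x**2 + 2, so du = 2*x dx. When x = 0, u = 2; when x = 1, u = 3.
The integral becomes ∫ sin(u) du from 2 to 3, with antiderivative -cos(u).
Back in x: F(x) = -cos(x**2 + 2).
Then F(1) - F(0) = (-cos(3)) - (-cos(2)) = cos(2) - cos(3).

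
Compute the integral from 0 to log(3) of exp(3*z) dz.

26/3

Let u = exp(z), so du = exp(z) dz. When z = 0, u = 1; when z = log(3), u = 3.
The integral becomes ∫ u**2 du from 1 to 3, with antiderivative u**3/3.
Back in z: F(z) = exp(3*z)/3.
Then F(log(3)) - F(0) = (9) - (1/3) = 26/3.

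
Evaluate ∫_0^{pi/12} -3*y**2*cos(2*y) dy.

Integrate by parts twice (u = y^2, dv = -3*cos(2*y) dy).
An antiderivative is F(y) = -3*y**2*sin(2*y)/2 - 3*y*cos(2*y)/2 + 3*sin(2*y)/4.
Then F(pi/12) - F(0) = (-sqrt(3)*pi/16 - pi**2/192 + 3/8) - (0) = -sqrt(3)*pi/16 - pi**2/192 + 3/8.

-sqrt(3)*pi/16 - pi**2/192 + 3/8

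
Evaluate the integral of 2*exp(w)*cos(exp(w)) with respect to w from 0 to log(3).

-2*sin(1) + 2*sin(3)

Let u = exp(w), so du = exp(w) dw. When w = 0, u = 1; when w = log(3), u = 3.
The integral becomes 2·∫ cos(u) du from 1 to 3, with antiderivative 2*sin(u).
Back in w: F(w) = 2*sin(exp(w)).
Then F(log(3)) - F(0) = (2*sin(3)) - (2*sin(1)) = -2*sin(1) + 2*sin(3).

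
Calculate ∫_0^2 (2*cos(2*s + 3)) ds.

Let u = 2*s + 3, so du = 2 ds. When s = 0, u = 3; when s = 2, u = 7.
The integral becomes ∫ cos(u) du from 3 to 7, with antiderivative sin(u).
Back in s: F(s) = sin(2*s + 3).
Then F(2) - F(0) = (sin(7)) - (sin(3)) = -sin(3) + sin(7).

-sin(3) + sin(7)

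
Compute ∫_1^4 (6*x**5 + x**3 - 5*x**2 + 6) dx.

By the power rule, an antiderivative is F(x) = x**6 + x**4/4 - 5*x**3/3 + 6*x.
Then F(4) - F(1) = (12232/3) - (67/12) = 16287/4.

16287/4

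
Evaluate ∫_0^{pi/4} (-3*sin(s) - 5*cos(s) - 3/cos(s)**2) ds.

-6 - sqrt(2)

An antiderivative is F(s) = -5*sin(s) + 3*cos(s) - 3*tan(s).
Then F(pi/4) - F(0) = (-3 - sqrt(2)) - (3) = -6 - sqrt(2).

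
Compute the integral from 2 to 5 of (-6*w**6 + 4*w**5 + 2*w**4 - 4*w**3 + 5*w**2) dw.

By the power rule, an antiderivative is F(w) = -6*w**7/7 + 2*w**6/3 + 2*w**5/5 - w**4 + 5*w**3/3.
Then F(5) - F(2) = (-390000/7) - (-1992/35) = -1948008/35.

-1948008/35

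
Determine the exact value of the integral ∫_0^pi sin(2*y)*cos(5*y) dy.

-4/21

Use the identity sin(2*y)cos(5*y) = [sin(7*y) + sin(-3*y)]/2.
An antiderivative is F(y) = cos(3*y)/6 - cos(7*y)/14.
Then F(pi) - F(0) = (-2/21) - (2/21) = -4/21.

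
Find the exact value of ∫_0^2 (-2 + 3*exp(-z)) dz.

-1 - 3*exp(-2)

An antiderivative is F(z) = -2*z - 3*exp(-z).
Then F(2) - F(0) = (-4 - 3*exp(-2)) - (-3) = -1 - 3*exp(-2).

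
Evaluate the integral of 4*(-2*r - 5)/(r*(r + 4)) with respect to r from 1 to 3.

-3*log(7) - 5*log(3) + 3*log(5)

Factor the denominator: r**2 + 4*r = (r + 4)r.
Partial fractions: 4*(-2*r - 5)/(r*(r + 4)) = -3/(r + 4) - 5/r.
An antiderivative is F(r) = -5*log(r) - 3*log(r + 4).
Then F(3) - F(1) = (-3*log(7) - 5*log(3)) - (-3*log(5)) = -3*log(7) - 5*log(3) + 3*log(5).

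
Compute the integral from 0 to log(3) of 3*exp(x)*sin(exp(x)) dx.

Let u = exp(x), so du = exp(x) dx. When x = 0, u = 1; when x = log(3), u = 3.
The integral becomes 3·∫ sin(u) du from 1 to 3, with antiderivative -3*cos(u).
Back in x: F(x) = -3*cos(exp(x)).
Then F(log(3)) - F(0) = (-3*cos(3)) - (-3*cos(1)) = 3*cos(1) - 3*cos(3).

3*cos(1) - 3*cos(3)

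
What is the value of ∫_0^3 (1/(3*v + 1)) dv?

log(10)/3

An antiderivative is F(v) = log(3*v + 1)/3.
Then F(3) - F(0) = (log(10)/3) - (0) = log(10)/3.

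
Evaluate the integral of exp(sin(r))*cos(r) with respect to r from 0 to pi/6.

Let u = sin(r), so du = cos(r) dr. When r = 0, u = 0; when r = pi/6, u = 1/2.
The integral becomes ∫ exp(u) du from 0 to 1/2, with antiderivative exp(u).
Back in r: F(r) = exp(sin(r)).
Then F(pi/6) - F(0) = (exp(1/2)) - (1) = -1 + exp(1/2).

-1 + exp(1/2)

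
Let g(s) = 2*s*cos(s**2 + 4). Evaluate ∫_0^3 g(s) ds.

sin(13) - sin(4)

Let u = s**2 + 4, so du = 2*s ds. When s = 0, u = 4; when s = 3, u = 13.
The integral becomes ∫ cos(u) du from 4 to 13, with antiderivative sin(u).
Back in s: F(s) = sin(s**2 + 4).
Then F(3) - F(0) = (sin(13)) - (sin(4)) = sin(13) - sin(4).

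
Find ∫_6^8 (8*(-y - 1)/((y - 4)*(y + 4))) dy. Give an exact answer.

-8*log(2) - 3*log(3) + 3*log(5)

Factor the denominator: y**2 - 16 = (y + 4)(y - 4).
Partial fractions: 8*(-y - 1)/((y - 4)*(y + 4)) = -3/(y + 4) - 5/(y - 4).
An antiderivative is F(y) = -5*log(y - 4) - 3*log(y + 4).
Then F(8) - F(6) = (-16*log(2) - 3*log(3)) - (-8*log(2) - 3*log(5)) = -8*log(2) - 3*log(3) + 3*log(5).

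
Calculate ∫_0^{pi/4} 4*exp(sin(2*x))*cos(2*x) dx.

Let u = sin(2*x), so du = 2*cos(2*x) dx. When x = 0, u = 0; when x = pi/4, u = 1.
The integral becomes 2·∫ exp(u) du from 0 to 1, with antiderivative 2*exp(u).
Back in x: F(x) = 2*exp(sin(2*x)).
Then F(pi/4) - F(0) = (2*E) - (2) = -2 + 2*E.

-2 + 2*E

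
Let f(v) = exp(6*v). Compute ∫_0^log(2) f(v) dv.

21/2

Let u = exp(v), so du = exp(v) dv. When v = 0, u = 1; when v = log(2), u = 2.
The integral becomes ∫ u**5 du from 1 to 2, with antiderivative u**6/6.
Back in v: F(v) = exp(6*v)/6.
Then F(log(2)) - F(0) = (32/3) - (1/6) = 21/2.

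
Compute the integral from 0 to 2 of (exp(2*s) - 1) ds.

An antiderivative is F(s) = exp(2*s)/2 - s.
Then F(2) - F(0) = (-2 + exp(4)/2) - (1/2) = -5/2 + exp(4)/2.

-5/2 + exp(4)/2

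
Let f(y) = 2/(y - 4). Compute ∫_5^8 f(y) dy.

An antiderivative is F(y) = 2*log(y - 4).
Then F(8) - F(5) = (log(16)) - (0) = log(16).

log(16)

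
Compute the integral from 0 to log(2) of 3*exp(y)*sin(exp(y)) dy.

Let u = exp(y), so du = exp(y) dy. When y = 0, u = 1; when y = log(2), u = 2.
The integral becomes 3·∫ sin(u) du from 1 to 2, with antiderivative -3*cos(u).
Back in y: F(y) = -3*cos(exp(y)).
Then F(log(2)) - F(0) = (-3*cos(2)) - (-3*cos(1)) = -3*cos(2) + 3*cos(1).

-3*cos(2) + 3*cos(1)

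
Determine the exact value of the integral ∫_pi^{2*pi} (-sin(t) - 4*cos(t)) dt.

2

An antiderivative is F(t) = -4*sin(t) + cos(t).
Then F(2*pi) - F(pi) = (1) - (-1) = 2.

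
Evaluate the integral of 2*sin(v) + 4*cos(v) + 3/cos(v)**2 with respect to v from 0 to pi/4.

sqrt(2) + 5

An antiderivative is F(v) = 4*sin(v) - 2*cos(v) + 3*tan(v).
Then F(pi/4) - F(0) = (sqrt(2) + 3) - (-2) = sqrt(2) + 5.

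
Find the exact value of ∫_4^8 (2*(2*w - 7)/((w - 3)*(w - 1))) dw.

Factor the denominator: w**2 - 4*w + 3 = (w - 1)(w - 3).
Partial fractions: 2*(2*w - 7)/((w - 3)*(w - 1)) = 5/(w - 1) - 1/(w - 3).
An antiderivative is F(w) = -log(w - 3) + 5*log(w - 1).
Then F(8) - F(4) = (-log(5) + 5*log(7)) - (5*log(3)) = -5*log(3) - log(5) + 5*log(7).

-5*log(3) - log(5) + 5*log(7)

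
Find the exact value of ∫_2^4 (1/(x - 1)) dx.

An antiderivative is F(x) = log(x - 1).
Then F(4) - F(2) = (log(3)) - (0) = log(3).

log(3)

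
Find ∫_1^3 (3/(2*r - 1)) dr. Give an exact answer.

An antiderivative is F(r) = 3*log(2*r - 1)/2.
Then F(3) - F(1) = (3*log(5)/2) - (0) = 3*log(5)/2.

3*log(5)/2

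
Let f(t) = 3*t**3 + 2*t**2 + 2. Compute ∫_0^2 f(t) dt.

64/3

By the power rule, an antiderivative is F(t) = 3*t**4/4 + 2*t**3/3 + 2*t.
Then F(2) - F(0) = (64/3) - (0) = 64/3.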